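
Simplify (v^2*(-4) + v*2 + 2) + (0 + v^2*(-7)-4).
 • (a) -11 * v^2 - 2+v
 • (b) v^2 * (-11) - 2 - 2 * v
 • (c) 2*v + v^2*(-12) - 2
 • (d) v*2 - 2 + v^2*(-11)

Adding the polynomials and combining like terms:
(v^2*(-4) + v*2 + 2) + (0 + v^2*(-7) - 4)
= v*2 - 2 + v^2*(-11)
d) v*2 - 2 + v^2*(-11)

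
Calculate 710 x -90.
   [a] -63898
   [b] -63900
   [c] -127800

710 * -90 = -63900
b) -63900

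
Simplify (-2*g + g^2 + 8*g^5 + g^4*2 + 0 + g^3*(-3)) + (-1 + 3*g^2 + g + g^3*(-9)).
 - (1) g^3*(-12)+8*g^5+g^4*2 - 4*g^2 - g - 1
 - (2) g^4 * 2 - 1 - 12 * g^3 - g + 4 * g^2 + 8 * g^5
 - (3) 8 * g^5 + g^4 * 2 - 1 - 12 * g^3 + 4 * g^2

Adding the polynomials and combining like terms:
(-2*g + g^2 + 8*g^5 + g^4*2 + 0 + g^3*(-3)) + (-1 + 3*g^2 + g + g^3*(-9))
= g^4 * 2 - 1 - 12 * g^3 - g + 4 * g^2 + 8 * g^5
2) g^4 * 2 - 1 - 12 * g^3 - g + 4 * g^2 + 8 * g^5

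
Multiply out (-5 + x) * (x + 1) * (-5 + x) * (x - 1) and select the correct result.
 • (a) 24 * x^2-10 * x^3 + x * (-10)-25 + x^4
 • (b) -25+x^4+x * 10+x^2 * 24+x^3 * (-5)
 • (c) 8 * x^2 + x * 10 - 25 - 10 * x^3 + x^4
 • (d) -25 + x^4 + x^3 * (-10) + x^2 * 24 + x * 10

Expanding (-5 + x) * (x + 1) * (-5 + x) * (x - 1):
= -25 + x^4 + x^3 * (-10) + x^2 * 24 + x * 10
d) -25 + x^4 + x^3 * (-10) + x^2 * 24 + x * 10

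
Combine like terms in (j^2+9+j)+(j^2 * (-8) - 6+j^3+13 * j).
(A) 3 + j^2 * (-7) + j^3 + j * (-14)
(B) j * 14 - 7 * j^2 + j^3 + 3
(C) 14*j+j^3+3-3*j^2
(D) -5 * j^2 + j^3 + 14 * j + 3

Adding the polynomials and combining like terms:
(j^2 + 9 + j) + (j^2*(-8) - 6 + j^3 + 13*j)
= j * 14 - 7 * j^2 + j^3 + 3
B) j * 14 - 7 * j^2 + j^3 + 3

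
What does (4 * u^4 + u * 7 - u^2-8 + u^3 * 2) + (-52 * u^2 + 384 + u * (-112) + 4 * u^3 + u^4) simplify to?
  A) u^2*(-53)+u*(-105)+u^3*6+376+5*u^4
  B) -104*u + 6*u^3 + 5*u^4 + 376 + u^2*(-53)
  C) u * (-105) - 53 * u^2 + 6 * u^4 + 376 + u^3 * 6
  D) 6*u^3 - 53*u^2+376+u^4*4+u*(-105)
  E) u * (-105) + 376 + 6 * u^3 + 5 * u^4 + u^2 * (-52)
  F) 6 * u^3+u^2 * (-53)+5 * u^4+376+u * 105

Adding the polynomials and combining like terms:
(4*u^4 + u*7 - u^2 - 8 + u^3*2) + (-52*u^2 + 384 + u*(-112) + 4*u^3 + u^4)
= u^2*(-53)+u*(-105)+u^3*6+376+5*u^4
A) u^2*(-53)+u*(-105)+u^3*6+376+5*u^4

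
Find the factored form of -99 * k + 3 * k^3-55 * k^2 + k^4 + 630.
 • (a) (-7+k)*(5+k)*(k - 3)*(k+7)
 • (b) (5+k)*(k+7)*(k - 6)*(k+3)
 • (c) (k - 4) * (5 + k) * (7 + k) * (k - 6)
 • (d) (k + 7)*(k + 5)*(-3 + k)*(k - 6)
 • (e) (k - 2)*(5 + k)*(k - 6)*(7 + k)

We need to factor -99 * k + 3 * k^3-55 * k^2 + k^4 + 630.
The factored form is (k + 7)*(k + 5)*(-3 + k)*(k - 6).
d) (k + 7)*(k + 5)*(-3 + k)*(k - 6)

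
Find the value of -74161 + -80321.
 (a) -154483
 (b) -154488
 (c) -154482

-74161 + -80321 = -154482
c) -154482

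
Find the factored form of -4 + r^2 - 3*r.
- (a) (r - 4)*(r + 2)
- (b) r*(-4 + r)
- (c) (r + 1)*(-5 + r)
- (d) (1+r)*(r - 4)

We need to factor -4 + r^2 - 3*r.
The factored form is (1+r)*(r - 4).
d) (1+r)*(r - 4)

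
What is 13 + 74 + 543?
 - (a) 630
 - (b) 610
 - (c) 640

First: 13 + 74 = 87
Then: 87 + 543 = 630
a) 630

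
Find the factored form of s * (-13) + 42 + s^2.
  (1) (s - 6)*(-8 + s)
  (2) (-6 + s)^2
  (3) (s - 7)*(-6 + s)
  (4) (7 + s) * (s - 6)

We need to factor s * (-13) + 42 + s^2.
The factored form is (s - 7)*(-6 + s).
3) (s - 7)*(-6 + s)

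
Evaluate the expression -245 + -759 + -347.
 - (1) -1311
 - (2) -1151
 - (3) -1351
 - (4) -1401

First: -245 + -759 = -1004
Then: -1004 + -347 = -1351
3) -1351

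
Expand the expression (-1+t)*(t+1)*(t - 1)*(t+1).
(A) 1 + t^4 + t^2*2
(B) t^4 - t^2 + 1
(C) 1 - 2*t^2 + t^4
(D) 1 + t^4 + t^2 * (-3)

Expanding (-1+t)*(t+1)*(t - 1)*(t+1):
= 1 - 2*t^2 + t^4
C) 1 - 2*t^2 + t^4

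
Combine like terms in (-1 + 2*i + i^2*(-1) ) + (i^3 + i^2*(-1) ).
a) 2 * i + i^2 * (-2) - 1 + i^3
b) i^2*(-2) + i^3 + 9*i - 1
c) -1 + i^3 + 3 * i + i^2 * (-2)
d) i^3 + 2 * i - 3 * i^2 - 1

Adding the polynomials and combining like terms:
(-1 + 2*i + i^2*(-1)) + (i^3 + i^2*(-1))
= 2 * i + i^2 * (-2) - 1 + i^3
a) 2 * i + i^2 * (-2) - 1 + i^3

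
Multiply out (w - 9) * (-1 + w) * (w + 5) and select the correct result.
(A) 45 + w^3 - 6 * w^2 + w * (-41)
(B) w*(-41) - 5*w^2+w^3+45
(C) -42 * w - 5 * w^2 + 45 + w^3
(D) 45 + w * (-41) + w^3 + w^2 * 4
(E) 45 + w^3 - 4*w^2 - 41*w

Expanding (w - 9) * (-1 + w) * (w + 5):
= w*(-41) - 5*w^2+w^3+45
B) w*(-41) - 5*w^2+w^3+45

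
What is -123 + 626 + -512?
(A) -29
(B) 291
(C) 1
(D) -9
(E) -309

First: -123 + 626 = 503
Then: 503 + -512 = -9
D) -9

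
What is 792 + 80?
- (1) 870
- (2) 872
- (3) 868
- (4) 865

792 + 80 = 872
2) 872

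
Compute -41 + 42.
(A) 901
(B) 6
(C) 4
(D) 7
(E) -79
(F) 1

-41 + 42 = 1
F) 1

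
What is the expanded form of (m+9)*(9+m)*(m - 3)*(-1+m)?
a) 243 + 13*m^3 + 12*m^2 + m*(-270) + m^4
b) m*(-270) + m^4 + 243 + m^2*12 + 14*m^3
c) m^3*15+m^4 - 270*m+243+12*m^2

Expanding (m+9)*(9+m)*(m - 3)*(-1+m):
= m*(-270) + m^4 + 243 + m^2*12 + 14*m^3
b) m*(-270) + m^4 + 243 + m^2*12 + 14*m^3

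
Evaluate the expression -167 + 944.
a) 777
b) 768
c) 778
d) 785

-167 + 944 = 777
a) 777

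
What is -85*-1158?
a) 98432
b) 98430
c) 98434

-85 * -1158 = 98430
b) 98430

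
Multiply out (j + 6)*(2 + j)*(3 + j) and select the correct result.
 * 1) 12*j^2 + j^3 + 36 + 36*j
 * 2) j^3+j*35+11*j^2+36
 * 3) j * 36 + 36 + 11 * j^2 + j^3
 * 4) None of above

Expanding (j + 6)*(2 + j)*(3 + j):
= j * 36 + 36 + 11 * j^2 + j^3
3) j * 36 + 36 + 11 * j^2 + j^3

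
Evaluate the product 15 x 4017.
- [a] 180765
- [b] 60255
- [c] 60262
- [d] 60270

15 * 4017 = 60255
b) 60255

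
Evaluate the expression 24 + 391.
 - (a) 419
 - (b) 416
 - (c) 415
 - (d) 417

24 + 391 = 415
c) 415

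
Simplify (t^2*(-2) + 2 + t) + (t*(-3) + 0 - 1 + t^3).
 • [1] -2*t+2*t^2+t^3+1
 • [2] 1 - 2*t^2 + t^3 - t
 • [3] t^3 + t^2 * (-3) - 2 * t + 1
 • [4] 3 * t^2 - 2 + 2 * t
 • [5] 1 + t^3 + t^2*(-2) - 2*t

Adding the polynomials and combining like terms:
(t^2*(-2) + 2 + t) + (t*(-3) + 0 - 1 + t^3)
= 1 + t^3 + t^2*(-2) - 2*t
5) 1 + t^3 + t^2*(-2) - 2*t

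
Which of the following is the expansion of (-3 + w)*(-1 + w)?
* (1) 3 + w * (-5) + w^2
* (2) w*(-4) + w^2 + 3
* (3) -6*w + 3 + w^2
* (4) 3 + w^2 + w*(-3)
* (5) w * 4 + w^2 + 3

Expanding (-3 + w)*(-1 + w):
= w*(-4) + w^2 + 3
2) w*(-4) + w^2 + 3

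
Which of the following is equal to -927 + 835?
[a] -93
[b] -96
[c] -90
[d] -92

-927 + 835 = -92
d) -92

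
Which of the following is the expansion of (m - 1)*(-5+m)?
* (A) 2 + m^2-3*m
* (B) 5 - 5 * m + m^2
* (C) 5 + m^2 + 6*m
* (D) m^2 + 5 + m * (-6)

Expanding (m - 1)*(-5+m):
= m^2 + 5 + m * (-6)
D) m^2 + 5 + m * (-6)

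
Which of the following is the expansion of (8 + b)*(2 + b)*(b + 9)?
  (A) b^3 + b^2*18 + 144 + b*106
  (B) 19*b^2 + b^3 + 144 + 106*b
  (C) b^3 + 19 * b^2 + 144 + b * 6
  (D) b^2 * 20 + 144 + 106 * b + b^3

Expanding (8 + b)*(2 + b)*(b + 9):
= 19*b^2 + b^3 + 144 + 106*b
B) 19*b^2 + b^3 + 144 + 106*b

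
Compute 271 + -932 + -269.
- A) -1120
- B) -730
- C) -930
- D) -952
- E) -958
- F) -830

First: 271 + -932 = -661
Then: -661 + -269 = -930
C) -930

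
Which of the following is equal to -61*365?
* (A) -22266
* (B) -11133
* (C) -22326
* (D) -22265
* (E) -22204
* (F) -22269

-61 * 365 = -22265
D) -22265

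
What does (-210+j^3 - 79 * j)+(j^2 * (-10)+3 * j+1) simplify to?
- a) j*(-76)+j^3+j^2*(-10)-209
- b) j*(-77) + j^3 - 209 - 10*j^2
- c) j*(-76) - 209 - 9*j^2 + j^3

Adding the polynomials and combining like terms:
(-210 + j^3 - 79*j) + (j^2*(-10) + 3*j + 1)
= j*(-76)+j^3+j^2*(-10)-209
a) j*(-76)+j^3+j^2*(-10)-209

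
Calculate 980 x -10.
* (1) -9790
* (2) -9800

980 * -10 = -9800
2) -9800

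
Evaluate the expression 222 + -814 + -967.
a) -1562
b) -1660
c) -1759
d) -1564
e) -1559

First: 222 + -814 = -592
Then: -592 + -967 = -1559
e) -1559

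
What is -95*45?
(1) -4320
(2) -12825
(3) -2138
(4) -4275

-95 * 45 = -4275
4) -4275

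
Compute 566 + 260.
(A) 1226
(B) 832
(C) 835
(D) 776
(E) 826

566 + 260 = 826
E) 826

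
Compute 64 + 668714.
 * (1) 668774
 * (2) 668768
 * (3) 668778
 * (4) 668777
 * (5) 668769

64 + 668714 = 668778
3) 668778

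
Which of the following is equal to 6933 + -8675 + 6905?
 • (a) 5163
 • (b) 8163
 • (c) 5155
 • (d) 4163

First: 6933 + -8675 = -1742
Then: -1742 + 6905 = 5163
a) 5163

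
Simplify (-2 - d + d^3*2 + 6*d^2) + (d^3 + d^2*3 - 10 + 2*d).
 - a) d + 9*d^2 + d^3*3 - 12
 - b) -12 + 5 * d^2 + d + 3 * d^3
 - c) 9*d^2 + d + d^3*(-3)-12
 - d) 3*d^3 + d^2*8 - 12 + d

Adding the polynomials and combining like terms:
(-2 - d + d^3*2 + 6*d^2) + (d^3 + d^2*3 - 10 + 2*d)
= d + 9*d^2 + d^3*3 - 12
a) d + 9*d^2 + d^3*3 - 12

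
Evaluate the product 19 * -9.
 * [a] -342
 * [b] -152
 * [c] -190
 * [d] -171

19 * -9 = -171
d) -171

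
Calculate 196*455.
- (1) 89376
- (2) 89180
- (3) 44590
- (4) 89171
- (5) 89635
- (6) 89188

196 * 455 = 89180
2) 89180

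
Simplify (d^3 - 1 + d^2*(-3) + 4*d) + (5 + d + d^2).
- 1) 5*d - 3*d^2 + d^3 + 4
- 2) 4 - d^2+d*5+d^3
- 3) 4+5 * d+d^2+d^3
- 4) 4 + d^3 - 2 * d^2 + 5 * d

Adding the polynomials and combining like terms:
(d^3 - 1 + d^2*(-3) + 4*d) + (5 + d + d^2)
= 4 + d^3 - 2 * d^2 + 5 * d
4) 4 + d^3 - 2 * d^2 + 5 * d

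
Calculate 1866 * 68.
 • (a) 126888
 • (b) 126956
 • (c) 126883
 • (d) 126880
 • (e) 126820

1866 * 68 = 126888
a) 126888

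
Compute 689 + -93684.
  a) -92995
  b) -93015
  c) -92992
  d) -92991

689 + -93684 = -92995
a) -92995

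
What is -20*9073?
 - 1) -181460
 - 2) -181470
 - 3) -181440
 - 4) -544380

-20 * 9073 = -181460
1) -181460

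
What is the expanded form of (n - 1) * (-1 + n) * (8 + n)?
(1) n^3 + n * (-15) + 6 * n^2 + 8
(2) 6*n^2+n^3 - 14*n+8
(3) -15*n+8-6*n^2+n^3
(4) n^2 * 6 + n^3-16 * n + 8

Expanding (n - 1) * (-1 + n) * (8 + n):
= n^3 + n * (-15) + 6 * n^2 + 8
1) n^3 + n * (-15) + 6 * n^2 + 8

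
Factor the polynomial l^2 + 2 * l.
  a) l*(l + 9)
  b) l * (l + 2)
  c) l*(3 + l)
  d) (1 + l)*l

We need to factor l^2 + 2 * l.
The factored form is l * (l + 2).
b) l * (l + 2)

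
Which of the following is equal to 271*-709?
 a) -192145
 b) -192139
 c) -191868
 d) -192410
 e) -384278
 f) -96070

271 * -709 = -192139
b) -192139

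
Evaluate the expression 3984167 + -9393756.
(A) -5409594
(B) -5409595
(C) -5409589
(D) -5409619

3984167 + -9393756 = -5409589
C) -5409589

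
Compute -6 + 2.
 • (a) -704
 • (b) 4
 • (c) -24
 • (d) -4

-6 + 2 = -4
d) -4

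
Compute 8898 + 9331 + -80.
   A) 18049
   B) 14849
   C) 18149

First: 8898 + 9331 = 18229
Then: 18229 + -80 = 18149
C) 18149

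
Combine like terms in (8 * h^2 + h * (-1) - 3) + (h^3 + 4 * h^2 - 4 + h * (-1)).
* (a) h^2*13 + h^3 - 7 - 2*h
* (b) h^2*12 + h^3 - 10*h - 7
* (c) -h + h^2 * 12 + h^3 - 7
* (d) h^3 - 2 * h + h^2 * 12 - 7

Adding the polynomials and combining like terms:
(8*h^2 + h*(-1) - 3) + (h^3 + 4*h^2 - 4 + h*(-1))
= h^3 - 2 * h + h^2 * 12 - 7
d) h^3 - 2 * h + h^2 * 12 - 7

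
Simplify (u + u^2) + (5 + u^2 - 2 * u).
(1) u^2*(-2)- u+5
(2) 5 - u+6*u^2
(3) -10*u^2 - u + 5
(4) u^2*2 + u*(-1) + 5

Adding the polynomials and combining like terms:
(u + u^2) + (5 + u^2 - 2*u)
= u^2*2 + u*(-1) + 5
4) u^2*2 + u*(-1) + 5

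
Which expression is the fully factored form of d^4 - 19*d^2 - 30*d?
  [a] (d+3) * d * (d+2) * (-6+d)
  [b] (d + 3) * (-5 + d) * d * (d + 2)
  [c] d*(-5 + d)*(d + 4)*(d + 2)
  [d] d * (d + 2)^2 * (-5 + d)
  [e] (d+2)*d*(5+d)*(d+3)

We need to factor d^4 - 19*d^2 - 30*d.
The factored form is (d + 3) * (-5 + d) * d * (d + 2).
b) (d + 3) * (-5 + d) * d * (d + 2)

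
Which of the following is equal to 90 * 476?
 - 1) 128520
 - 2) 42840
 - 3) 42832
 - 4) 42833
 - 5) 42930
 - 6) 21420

90 * 476 = 42840
2) 42840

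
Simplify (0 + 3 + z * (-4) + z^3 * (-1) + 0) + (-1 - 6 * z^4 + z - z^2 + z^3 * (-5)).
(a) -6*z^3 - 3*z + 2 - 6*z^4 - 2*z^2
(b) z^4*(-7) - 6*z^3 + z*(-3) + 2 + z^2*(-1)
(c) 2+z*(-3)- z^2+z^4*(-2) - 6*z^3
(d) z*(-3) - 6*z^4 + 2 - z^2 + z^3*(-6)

Adding the polynomials and combining like terms:
(0 + 3 + z*(-4) + z^3*(-1) + 0) + (-1 - 6*z^4 + z - z^2 + z^3*(-5))
= z*(-3) - 6*z^4 + 2 - z^2 + z^3*(-6)
d) z*(-3) - 6*z^4 + 2 - z^2 + z^3*(-6)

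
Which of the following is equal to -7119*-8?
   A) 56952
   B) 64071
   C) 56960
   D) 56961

-7119 * -8 = 56952
A) 56952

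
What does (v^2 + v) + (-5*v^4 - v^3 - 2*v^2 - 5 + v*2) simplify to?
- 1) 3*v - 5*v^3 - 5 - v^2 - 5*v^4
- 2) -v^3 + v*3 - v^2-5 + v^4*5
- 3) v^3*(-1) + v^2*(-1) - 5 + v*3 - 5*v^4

Adding the polynomials and combining like terms:
(v^2 + v) + (-5*v^4 - v^3 - 2*v^2 - 5 + v*2)
= v^3*(-1) + v^2*(-1) - 5 + v*3 - 5*v^4
3) v^3*(-1) + v^2*(-1) - 5 + v*3 - 5*v^4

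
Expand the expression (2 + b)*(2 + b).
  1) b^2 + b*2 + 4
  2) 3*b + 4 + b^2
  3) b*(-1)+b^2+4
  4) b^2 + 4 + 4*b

Expanding (2 + b)*(2 + b):
= b^2 + 4 + 4*b
4) b^2 + 4 + 4*b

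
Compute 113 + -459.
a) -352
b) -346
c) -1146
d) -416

113 + -459 = -346
b) -346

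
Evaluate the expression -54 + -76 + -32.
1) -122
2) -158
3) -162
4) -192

First: -54 + -76 = -130
Then: -130 + -32 = -162
3) -162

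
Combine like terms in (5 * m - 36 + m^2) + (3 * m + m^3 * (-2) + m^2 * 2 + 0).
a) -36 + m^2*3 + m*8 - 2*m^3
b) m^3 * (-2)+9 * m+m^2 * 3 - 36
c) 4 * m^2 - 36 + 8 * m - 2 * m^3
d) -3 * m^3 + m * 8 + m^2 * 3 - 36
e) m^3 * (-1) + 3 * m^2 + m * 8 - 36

Adding the polynomials and combining like terms:
(5*m - 36 + m^2) + (3*m + m^3*(-2) + m^2*2 + 0)
= -36 + m^2*3 + m*8 - 2*m^3
a) -36 + m^2*3 + m*8 - 2*m^3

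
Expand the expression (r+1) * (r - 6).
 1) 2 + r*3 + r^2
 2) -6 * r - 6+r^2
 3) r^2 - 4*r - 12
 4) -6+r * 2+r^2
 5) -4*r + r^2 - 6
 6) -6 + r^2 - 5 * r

Expanding (r+1) * (r - 6):
= -6 + r^2 - 5 * r
6) -6 + r^2 - 5 * r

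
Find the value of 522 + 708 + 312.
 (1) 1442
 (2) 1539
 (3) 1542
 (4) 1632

First: 522 + 708 = 1230
Then: 1230 + 312 = 1542
3) 1542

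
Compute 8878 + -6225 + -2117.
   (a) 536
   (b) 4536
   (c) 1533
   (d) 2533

First: 8878 + -6225 = 2653
Then: 2653 + -2117 = 536
a) 536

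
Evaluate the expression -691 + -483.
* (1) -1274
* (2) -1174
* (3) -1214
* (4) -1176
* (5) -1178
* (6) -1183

-691 + -483 = -1174
2) -1174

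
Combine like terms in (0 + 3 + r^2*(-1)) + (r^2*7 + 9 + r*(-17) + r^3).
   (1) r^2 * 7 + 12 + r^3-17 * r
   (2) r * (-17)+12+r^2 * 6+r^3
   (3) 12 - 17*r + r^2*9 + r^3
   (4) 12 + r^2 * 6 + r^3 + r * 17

Adding the polynomials and combining like terms:
(0 + 3 + r^2*(-1)) + (r^2*7 + 9 + r*(-17) + r^3)
= r * (-17)+12+r^2 * 6+r^3
2) r * (-17)+12+r^2 * 6+r^3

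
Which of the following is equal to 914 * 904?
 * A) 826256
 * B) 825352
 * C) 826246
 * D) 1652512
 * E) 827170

914 * 904 = 826256
A) 826256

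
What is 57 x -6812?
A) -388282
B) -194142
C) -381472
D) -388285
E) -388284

57 * -6812 = -388284
E) -388284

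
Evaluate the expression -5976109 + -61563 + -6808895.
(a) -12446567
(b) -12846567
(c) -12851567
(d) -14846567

First: -5976109 + -61563 = -6037672
Then: -6037672 + -6808895 = -12846567
b) -12846567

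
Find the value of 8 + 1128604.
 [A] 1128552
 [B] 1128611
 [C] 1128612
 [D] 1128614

8 + 1128604 = 1128612
C) 1128612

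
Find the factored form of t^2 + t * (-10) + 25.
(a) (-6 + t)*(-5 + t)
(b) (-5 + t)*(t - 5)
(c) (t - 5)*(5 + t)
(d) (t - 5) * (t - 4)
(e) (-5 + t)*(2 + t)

We need to factor t^2 + t * (-10) + 25.
The factored form is (-5 + t)*(t - 5).
b) (-5 + t)*(t - 5)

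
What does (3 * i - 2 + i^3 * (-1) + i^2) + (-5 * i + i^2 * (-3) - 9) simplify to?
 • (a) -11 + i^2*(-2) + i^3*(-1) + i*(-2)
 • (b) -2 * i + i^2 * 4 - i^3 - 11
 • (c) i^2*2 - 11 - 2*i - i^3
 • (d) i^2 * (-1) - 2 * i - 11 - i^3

Adding the polynomials and combining like terms:
(3*i - 2 + i^3*(-1) + i^2) + (-5*i + i^2*(-3) - 9)
= -11 + i^2*(-2) + i^3*(-1) + i*(-2)
a) -11 + i^2*(-2) + i^3*(-1) + i*(-2)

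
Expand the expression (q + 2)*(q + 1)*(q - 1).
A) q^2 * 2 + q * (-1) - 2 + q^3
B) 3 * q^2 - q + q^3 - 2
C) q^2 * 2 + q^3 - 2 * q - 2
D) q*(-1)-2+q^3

Expanding (q + 2)*(q + 1)*(q - 1):
= q^2 * 2 + q * (-1) - 2 + q^3
A) q^2 * 2 + q * (-1) - 2 + q^3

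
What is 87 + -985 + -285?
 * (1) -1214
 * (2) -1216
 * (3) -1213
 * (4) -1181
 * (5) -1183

First: 87 + -985 = -898
Then: -898 + -285 = -1183
5) -1183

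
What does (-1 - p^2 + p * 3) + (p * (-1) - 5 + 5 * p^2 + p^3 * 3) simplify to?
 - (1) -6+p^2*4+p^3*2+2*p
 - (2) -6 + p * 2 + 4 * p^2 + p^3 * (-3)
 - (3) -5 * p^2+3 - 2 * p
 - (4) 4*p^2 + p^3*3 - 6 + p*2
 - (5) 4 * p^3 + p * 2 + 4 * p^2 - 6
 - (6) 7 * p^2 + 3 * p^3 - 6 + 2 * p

Adding the polynomials and combining like terms:
(-1 - p^2 + p*3) + (p*(-1) - 5 + 5*p^2 + p^3*3)
= 4*p^2 + p^3*3 - 6 + p*2
4) 4*p^2 + p^3*3 - 6 + p*2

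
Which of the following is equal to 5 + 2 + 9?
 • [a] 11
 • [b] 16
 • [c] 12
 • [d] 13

First: 5 + 2 = 7
Then: 7 + 9 = 16
b) 16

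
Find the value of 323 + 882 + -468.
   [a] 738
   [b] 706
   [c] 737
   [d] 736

First: 323 + 882 = 1205
Then: 1205 + -468 = 737
c) 737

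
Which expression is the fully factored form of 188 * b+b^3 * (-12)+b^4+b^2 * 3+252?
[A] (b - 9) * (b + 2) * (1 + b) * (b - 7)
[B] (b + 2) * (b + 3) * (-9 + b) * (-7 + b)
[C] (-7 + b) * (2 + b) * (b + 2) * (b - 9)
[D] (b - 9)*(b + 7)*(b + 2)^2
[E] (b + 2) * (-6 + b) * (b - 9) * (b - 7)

We need to factor 188 * b+b^3 * (-12)+b^4+b^2 * 3+252.
The factored form is (-7 + b) * (2 + b) * (b + 2) * (b - 9).
C) (-7 + b) * (2 + b) * (b + 2) * (b - 9)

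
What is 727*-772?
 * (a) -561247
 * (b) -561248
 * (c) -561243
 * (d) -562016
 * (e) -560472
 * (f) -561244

727 * -772 = -561244
f) -561244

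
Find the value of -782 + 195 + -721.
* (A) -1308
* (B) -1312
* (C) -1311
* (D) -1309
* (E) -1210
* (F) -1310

First: -782 + 195 = -587
Then: -587 + -721 = -1308
A) -1308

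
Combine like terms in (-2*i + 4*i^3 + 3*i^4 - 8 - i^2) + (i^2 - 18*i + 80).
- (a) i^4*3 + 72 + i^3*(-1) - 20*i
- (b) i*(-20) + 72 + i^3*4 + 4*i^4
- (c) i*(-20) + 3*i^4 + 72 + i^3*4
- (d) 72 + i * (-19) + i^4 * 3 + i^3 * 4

Adding the polynomials and combining like terms:
(-2*i + 4*i^3 + 3*i^4 - 8 - i^2) + (i^2 - 18*i + 80)
= i*(-20) + 3*i^4 + 72 + i^3*4
c) i*(-20) + 3*i^4 + 72 + i^3*4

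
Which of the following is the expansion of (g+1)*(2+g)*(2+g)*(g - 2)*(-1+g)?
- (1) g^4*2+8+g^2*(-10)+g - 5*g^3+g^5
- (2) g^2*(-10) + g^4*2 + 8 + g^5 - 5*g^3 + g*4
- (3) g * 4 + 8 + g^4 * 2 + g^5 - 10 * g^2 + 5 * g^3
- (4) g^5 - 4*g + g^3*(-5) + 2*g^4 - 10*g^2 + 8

Expanding (g+1)*(2+g)*(2+g)*(g - 2)*(-1+g):
= g^2*(-10) + g^4*2 + 8 + g^5 - 5*g^3 + g*4
2) g^2*(-10) + g^4*2 + 8 + g^5 - 5*g^3 + g*4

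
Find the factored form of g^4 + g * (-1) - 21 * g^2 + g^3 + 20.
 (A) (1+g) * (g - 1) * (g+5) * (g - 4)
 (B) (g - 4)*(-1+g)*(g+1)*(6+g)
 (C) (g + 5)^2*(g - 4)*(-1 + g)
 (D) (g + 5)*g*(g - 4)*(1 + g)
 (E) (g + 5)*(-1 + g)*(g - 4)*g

We need to factor g^4 + g * (-1) - 21 * g^2 + g^3 + 20.
The factored form is (1+g) * (g - 1) * (g+5) * (g - 4).
A) (1+g) * (g - 1) * (g+5) * (g - 4)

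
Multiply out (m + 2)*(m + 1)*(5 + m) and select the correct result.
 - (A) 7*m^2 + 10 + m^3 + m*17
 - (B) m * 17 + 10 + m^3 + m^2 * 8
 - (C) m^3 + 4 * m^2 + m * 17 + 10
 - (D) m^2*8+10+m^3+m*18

Expanding (m + 2)*(m + 1)*(5 + m):
= m * 17 + 10 + m^3 + m^2 * 8
B) m * 17 + 10 + m^3 + m^2 * 8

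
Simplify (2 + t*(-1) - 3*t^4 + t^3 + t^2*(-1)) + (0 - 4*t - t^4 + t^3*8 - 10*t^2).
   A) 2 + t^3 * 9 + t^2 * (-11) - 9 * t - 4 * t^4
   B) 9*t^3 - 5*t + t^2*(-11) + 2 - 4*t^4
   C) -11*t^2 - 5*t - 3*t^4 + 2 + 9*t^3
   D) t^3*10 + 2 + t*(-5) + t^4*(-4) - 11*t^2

Adding the polynomials and combining like terms:
(2 + t*(-1) - 3*t^4 + t^3 + t^2*(-1)) + (0 - 4*t - t^4 + t^3*8 - 10*t^2)
= 9*t^3 - 5*t + t^2*(-11) + 2 - 4*t^4
B) 9*t^3 - 5*t + t^2*(-11) + 2 - 4*t^4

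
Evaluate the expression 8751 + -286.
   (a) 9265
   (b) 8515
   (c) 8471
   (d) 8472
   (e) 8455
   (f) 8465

8751 + -286 = 8465
f) 8465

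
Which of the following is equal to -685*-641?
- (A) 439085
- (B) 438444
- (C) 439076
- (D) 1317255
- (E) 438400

-685 * -641 = 439085
A) 439085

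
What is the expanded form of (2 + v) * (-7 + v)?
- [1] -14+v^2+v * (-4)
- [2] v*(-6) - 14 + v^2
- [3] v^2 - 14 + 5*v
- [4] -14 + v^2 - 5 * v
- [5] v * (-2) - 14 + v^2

Expanding (2 + v) * (-7 + v):
= -14 + v^2 - 5 * v
4) -14 + v^2 - 5 * v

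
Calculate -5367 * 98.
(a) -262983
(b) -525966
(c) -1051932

-5367 * 98 = -525966
b) -525966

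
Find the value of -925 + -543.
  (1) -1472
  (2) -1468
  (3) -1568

-925 + -543 = -1468
2) -1468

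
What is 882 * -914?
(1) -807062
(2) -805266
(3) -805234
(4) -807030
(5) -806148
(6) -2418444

882 * -914 = -806148
5) -806148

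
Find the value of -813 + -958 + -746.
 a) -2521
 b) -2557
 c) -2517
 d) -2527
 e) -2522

First: -813 + -958 = -1771
Then: -1771 + -746 = -2517
c) -2517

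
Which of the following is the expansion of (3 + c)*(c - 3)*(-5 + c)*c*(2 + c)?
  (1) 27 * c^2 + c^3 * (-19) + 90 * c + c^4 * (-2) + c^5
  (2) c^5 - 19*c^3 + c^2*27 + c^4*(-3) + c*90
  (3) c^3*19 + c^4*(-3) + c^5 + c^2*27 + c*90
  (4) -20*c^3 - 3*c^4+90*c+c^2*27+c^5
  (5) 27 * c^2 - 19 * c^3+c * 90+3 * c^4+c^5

Expanding (3 + c)*(c - 3)*(-5 + c)*c*(2 + c):
= c^5 - 19*c^3 + c^2*27 + c^4*(-3) + c*90
2) c^5 - 19*c^3 + c^2*27 + c^4*(-3) + c*90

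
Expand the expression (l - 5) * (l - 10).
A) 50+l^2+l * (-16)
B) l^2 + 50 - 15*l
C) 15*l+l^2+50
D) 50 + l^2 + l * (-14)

Expanding (l - 5) * (l - 10):
= l^2 + 50 - 15*l
B) l^2 + 50 - 15*l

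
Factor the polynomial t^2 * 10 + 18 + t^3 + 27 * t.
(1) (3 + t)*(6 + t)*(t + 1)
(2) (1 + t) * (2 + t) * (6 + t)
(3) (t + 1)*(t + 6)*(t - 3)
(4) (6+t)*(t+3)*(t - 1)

We need to factor t^2 * 10 + 18 + t^3 + 27 * t.
The factored form is (3 + t)*(6 + t)*(t + 1).
1) (3 + t)*(6 + t)*(t + 1)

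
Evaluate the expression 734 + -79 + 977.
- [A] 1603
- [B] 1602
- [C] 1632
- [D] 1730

First: 734 + -79 = 655
Then: 655 + 977 = 1632
C) 1632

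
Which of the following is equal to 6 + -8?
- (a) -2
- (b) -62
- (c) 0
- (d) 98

6 + -8 = -2
a) -2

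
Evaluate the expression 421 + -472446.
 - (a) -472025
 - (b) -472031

421 + -472446 = -472025
a) -472025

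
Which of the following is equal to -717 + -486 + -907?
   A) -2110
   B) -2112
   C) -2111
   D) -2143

First: -717 + -486 = -1203
Then: -1203 + -907 = -2110
A) -2110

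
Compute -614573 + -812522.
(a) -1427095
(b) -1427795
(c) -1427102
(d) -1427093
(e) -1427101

-614573 + -812522 = -1427095
a) -1427095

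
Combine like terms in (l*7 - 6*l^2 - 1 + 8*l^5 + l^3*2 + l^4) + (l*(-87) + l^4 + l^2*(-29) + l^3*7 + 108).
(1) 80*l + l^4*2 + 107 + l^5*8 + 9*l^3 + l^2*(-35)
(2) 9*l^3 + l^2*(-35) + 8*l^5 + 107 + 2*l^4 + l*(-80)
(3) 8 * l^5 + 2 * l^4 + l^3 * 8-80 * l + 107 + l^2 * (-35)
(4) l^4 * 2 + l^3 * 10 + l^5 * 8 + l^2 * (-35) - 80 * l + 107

Adding the polynomials and combining like terms:
(l*7 - 6*l^2 - 1 + 8*l^5 + l^3*2 + l^4) + (l*(-87) + l^4 + l^2*(-29) + l^3*7 + 108)
= 9*l^3 + l^2*(-35) + 8*l^5 + 107 + 2*l^4 + l*(-80)
2) 9*l^3 + l^2*(-35) + 8*l^5 + 107 + 2*l^4 + l*(-80)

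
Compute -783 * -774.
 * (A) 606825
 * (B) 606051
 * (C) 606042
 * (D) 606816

-783 * -774 = 606042
C) 606042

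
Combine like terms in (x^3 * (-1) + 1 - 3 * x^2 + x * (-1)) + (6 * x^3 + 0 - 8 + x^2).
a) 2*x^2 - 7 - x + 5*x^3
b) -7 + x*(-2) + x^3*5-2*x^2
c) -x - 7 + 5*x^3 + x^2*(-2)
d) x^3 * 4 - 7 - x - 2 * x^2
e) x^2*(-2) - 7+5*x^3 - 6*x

Adding the polynomials and combining like terms:
(x^3*(-1) + 1 - 3*x^2 + x*(-1)) + (6*x^3 + 0 - 8 + x^2)
= -x - 7 + 5*x^3 + x^2*(-2)
c) -x - 7 + 5*x^3 + x^2*(-2)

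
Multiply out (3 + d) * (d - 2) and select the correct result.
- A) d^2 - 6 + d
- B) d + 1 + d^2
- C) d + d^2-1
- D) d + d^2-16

Expanding (3 + d) * (d - 2):
= d^2 - 6 + d
A) d^2 - 6 + d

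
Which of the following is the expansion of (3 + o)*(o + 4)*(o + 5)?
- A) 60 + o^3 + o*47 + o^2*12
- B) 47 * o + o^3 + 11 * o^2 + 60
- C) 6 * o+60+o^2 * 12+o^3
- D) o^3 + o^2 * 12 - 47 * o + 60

Expanding (3 + o)*(o + 4)*(o + 5):
= 60 + o^3 + o*47 + o^2*12
A) 60 + o^3 + o*47 + o^2*12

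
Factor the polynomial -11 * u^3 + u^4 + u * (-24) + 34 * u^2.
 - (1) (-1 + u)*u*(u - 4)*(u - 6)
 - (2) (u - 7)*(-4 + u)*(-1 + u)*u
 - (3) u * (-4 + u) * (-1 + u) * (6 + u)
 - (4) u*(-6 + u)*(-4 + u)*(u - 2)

We need to factor -11 * u^3 + u^4 + u * (-24) + 34 * u^2.
The factored form is (-1 + u)*u*(u - 4)*(u - 6).
1) (-1 + u)*u*(u - 4)*(u - 6)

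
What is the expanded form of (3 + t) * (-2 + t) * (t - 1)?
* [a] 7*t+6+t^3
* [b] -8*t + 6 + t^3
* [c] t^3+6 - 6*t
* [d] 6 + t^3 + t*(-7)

Expanding (3 + t) * (-2 + t) * (t - 1):
= 6 + t^3 + t*(-7)
d) 6 + t^3 + t*(-7)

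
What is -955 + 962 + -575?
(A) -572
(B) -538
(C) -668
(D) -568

First: -955 + 962 = 7
Then: 7 + -575 = -568
D) -568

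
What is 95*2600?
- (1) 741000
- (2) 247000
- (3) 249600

95 * 2600 = 247000
2) 247000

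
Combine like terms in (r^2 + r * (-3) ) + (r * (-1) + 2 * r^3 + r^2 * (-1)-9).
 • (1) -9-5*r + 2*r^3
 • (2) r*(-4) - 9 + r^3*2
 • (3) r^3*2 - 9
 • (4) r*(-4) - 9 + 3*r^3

Adding the polynomials and combining like terms:
(r^2 + r*(-3)) + (r*(-1) + 2*r^3 + r^2*(-1) - 9)
= r*(-4) - 9 + r^3*2
2) r*(-4) - 9 + r^3*2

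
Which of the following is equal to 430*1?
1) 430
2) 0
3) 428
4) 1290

430 * 1 = 430
1) 430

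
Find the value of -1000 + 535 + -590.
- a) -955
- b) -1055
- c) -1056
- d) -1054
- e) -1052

First: -1000 + 535 = -465
Then: -465 + -590 = -1055
b) -1055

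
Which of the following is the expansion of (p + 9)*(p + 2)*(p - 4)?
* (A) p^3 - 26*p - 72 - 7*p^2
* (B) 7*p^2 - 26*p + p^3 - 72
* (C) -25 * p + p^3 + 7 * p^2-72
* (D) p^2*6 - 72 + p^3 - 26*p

Expanding (p + 9)*(p + 2)*(p - 4):
= 7*p^2 - 26*p + p^3 - 72
B) 7*p^2 - 26*p + p^3 - 72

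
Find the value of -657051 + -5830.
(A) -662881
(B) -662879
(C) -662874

-657051 + -5830 = -662881
A) -662881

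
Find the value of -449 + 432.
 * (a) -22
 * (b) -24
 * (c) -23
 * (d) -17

-449 + 432 = -17
d) -17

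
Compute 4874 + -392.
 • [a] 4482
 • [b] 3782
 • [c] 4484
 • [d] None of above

4874 + -392 = 4482
a) 4482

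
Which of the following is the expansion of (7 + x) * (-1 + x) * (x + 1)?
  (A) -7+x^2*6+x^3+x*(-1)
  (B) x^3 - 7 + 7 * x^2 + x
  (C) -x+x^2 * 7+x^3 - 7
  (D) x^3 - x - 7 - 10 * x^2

Expanding (7 + x) * (-1 + x) * (x + 1):
= -x+x^2 * 7+x^3 - 7
C) -x+x^2 * 7+x^3 - 7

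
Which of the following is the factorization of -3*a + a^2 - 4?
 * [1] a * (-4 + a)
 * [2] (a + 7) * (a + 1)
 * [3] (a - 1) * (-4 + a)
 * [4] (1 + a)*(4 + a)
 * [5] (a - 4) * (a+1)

We need to factor -3*a + a^2 - 4.
The factored form is (a - 4) * (a+1).
5) (a - 4) * (a+1)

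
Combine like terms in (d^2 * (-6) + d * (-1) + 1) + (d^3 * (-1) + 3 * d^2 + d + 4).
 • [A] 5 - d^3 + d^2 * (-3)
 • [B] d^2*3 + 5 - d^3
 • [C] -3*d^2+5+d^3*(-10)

Adding the polynomials and combining like terms:
(d^2*(-6) + d*(-1) + 1) + (d^3*(-1) + 3*d^2 + d + 4)
= 5 - d^3 + d^2 * (-3)
A) 5 - d^3 + d^2 * (-3)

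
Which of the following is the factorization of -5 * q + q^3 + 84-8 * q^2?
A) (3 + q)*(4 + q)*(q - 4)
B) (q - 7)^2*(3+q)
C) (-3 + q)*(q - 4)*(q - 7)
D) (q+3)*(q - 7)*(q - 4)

We need to factor -5 * q + q^3 + 84-8 * q^2.
The factored form is (q+3)*(q - 7)*(q - 4).
D) (q+3)*(q - 7)*(q - 4)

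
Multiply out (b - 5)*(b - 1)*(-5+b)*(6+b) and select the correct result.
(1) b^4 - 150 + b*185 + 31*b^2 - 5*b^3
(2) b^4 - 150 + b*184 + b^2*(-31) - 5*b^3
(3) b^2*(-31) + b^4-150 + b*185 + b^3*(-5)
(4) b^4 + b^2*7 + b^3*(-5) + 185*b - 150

Expanding (b - 5)*(b - 1)*(-5+b)*(6+b):
= b^2*(-31) + b^4-150 + b*185 + b^3*(-5)
3) b^2*(-31) + b^4-150 + b*185 + b^3*(-5)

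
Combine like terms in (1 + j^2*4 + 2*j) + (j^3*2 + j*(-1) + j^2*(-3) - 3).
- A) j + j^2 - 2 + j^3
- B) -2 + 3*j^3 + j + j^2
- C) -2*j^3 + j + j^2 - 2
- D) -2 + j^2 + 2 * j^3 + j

Adding the polynomials and combining like terms:
(1 + j^2*4 + 2*j) + (j^3*2 + j*(-1) + j^2*(-3) - 3)
= -2 + j^2 + 2 * j^3 + j
D) -2 + j^2 + 2 * j^3 + j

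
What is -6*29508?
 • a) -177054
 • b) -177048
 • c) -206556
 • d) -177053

-6 * 29508 = -177048
b) -177048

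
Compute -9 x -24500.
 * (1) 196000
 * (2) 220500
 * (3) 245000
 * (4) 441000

-9 * -24500 = 220500
2) 220500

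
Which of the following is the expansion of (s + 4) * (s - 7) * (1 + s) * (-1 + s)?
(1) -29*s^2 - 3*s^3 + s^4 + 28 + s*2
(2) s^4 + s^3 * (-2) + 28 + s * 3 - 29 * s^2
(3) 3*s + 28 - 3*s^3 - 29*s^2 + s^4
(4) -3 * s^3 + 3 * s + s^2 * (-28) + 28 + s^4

Expanding (s + 4) * (s - 7) * (1 + s) * (-1 + s):
= 3*s + 28 - 3*s^3 - 29*s^2 + s^4
3) 3*s + 28 - 3*s^3 - 29*s^2 + s^4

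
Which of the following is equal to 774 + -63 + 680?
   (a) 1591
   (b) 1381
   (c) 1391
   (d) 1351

First: 774 + -63 = 711
Then: 711 + 680 = 1391
c) 1391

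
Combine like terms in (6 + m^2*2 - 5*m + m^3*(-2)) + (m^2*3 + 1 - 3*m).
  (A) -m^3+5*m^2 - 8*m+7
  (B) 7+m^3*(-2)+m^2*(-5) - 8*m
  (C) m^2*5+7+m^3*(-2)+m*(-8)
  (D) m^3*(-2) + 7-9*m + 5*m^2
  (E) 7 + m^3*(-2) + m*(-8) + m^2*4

Adding the polynomials and combining like terms:
(6 + m^2*2 - 5*m + m^3*(-2)) + (m^2*3 + 1 - 3*m)
= m^2*5+7+m^3*(-2)+m*(-8)
C) m^2*5+7+m^3*(-2)+m*(-8)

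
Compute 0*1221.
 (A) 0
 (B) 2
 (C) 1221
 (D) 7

0 * 1221 = 0
A) 0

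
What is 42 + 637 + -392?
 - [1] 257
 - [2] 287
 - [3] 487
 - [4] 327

First: 42 + 637 = 679
Then: 679 + -392 = 287
2) 287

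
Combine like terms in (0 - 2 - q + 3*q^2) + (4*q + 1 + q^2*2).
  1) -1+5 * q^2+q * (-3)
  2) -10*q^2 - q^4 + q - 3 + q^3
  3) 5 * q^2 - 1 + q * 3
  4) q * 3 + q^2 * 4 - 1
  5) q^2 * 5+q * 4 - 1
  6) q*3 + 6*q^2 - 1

Adding the polynomials and combining like terms:
(0 - 2 - q + 3*q^2) + (4*q + 1 + q^2*2)
= 5 * q^2 - 1 + q * 3
3) 5 * q^2 - 1 + q * 3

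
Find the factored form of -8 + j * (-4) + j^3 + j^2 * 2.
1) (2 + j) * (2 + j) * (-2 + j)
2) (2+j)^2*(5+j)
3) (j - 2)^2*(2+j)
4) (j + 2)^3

We need to factor -8 + j * (-4) + j^3 + j^2 * 2.
The factored form is (2 + j) * (2 + j) * (-2 + j).
1) (2 + j) * (2 + j) * (-2 + j)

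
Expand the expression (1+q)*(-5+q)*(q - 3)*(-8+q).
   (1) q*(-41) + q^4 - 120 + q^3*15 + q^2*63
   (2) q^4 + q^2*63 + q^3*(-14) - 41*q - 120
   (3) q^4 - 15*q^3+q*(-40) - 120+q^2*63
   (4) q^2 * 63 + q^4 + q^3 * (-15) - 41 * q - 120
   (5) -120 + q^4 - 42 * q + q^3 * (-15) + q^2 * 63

Expanding (1+q)*(-5+q)*(q - 3)*(-8+q):
= q^2 * 63 + q^4 + q^3 * (-15) - 41 * q - 120
4) q^2 * 63 + q^4 + q^3 * (-15) - 41 * q - 120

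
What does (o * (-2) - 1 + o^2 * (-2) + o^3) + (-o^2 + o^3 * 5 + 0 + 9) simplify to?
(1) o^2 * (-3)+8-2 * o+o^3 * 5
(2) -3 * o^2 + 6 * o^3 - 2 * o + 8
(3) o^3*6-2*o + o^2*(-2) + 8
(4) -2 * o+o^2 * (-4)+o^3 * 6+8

Adding the polynomials and combining like terms:
(o*(-2) - 1 + o^2*(-2) + o^3) + (-o^2 + o^3*5 + 0 + 9)
= -3 * o^2 + 6 * o^3 - 2 * o + 8
2) -3 * o^2 + 6 * o^3 - 2 * o + 8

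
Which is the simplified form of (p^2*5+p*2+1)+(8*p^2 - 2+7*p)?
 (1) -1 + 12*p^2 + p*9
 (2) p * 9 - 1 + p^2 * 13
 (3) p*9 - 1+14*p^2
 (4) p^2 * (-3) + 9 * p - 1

Adding the polynomials and combining like terms:
(p^2*5 + p*2 + 1) + (8*p^2 - 2 + 7*p)
= p * 9 - 1 + p^2 * 13
2) p * 9 - 1 + p^2 * 13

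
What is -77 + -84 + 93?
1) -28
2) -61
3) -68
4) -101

First: -77 + -84 = -161
Then: -161 + 93 = -68
3) -68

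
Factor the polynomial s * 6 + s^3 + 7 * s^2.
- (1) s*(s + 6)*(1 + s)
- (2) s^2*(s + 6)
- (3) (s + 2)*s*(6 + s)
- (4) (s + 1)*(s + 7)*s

We need to factor s * 6 + s^3 + 7 * s^2.
The factored form is s*(s + 6)*(1 + s).
1) s*(s + 6)*(1 + s)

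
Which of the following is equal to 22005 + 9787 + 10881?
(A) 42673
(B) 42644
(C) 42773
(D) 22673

First: 22005 + 9787 = 31792
Then: 31792 + 10881 = 42673
A) 42673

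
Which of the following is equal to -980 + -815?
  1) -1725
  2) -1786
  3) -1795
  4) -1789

-980 + -815 = -1795
3) -1795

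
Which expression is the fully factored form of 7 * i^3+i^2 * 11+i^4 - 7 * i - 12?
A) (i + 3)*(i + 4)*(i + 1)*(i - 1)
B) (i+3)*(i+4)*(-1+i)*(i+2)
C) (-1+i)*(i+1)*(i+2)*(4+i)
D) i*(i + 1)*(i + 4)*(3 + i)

We need to factor 7 * i^3+i^2 * 11+i^4 - 7 * i - 12.
The factored form is (i + 3)*(i + 4)*(i + 1)*(i - 1).
A) (i + 3)*(i + 4)*(i + 1)*(i - 1)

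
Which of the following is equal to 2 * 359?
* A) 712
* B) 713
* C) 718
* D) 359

2 * 359 = 718
C) 718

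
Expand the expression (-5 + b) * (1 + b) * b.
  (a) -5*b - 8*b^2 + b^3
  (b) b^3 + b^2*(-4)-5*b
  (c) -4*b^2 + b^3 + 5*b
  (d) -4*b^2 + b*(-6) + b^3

Expanding (-5 + b) * (1 + b) * b:
= b^3 + b^2*(-4)-5*b
b) b^3 + b^2*(-4)-5*b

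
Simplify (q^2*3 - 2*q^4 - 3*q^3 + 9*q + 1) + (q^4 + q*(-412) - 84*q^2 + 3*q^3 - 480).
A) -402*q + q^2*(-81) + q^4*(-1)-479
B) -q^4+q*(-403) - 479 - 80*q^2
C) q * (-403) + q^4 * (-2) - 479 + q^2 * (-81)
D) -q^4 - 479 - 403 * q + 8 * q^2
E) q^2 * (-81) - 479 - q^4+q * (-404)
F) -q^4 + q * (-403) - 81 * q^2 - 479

Adding the polynomials and combining like terms:
(q^2*3 - 2*q^4 - 3*q^3 + 9*q + 1) + (q^4 + q*(-412) - 84*q^2 + 3*q^3 - 480)
= -q^4 + q * (-403) - 81 * q^2 - 479
F) -q^4 + q * (-403) - 81 * q^2 - 479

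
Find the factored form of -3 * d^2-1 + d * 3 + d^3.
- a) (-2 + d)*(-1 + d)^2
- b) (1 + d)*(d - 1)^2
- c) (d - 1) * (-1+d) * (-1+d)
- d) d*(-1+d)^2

We need to factor -3 * d^2-1 + d * 3 + d^3.
The factored form is (d - 1) * (-1+d) * (-1+d).
c) (d - 1) * (-1+d) * (-1+d)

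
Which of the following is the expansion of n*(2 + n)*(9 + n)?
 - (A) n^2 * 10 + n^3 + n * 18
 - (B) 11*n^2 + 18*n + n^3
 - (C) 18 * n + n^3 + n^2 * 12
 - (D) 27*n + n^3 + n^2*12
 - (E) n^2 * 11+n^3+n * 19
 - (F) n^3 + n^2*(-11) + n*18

Expanding n*(2 + n)*(9 + n):
= 11*n^2 + 18*n + n^3
B) 11*n^2 + 18*n + n^3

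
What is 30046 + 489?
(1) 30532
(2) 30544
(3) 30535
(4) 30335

30046 + 489 = 30535
3) 30535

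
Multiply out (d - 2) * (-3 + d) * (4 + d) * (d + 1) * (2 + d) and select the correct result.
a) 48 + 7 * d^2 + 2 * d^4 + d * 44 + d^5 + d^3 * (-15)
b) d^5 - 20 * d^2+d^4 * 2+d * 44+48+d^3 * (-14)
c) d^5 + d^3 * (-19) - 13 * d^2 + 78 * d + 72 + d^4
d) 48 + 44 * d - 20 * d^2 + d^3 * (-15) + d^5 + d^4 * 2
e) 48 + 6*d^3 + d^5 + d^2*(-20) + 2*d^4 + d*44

Expanding (d - 2) * (-3 + d) * (4 + d) * (d + 1) * (2 + d):
= 48 + 44 * d - 20 * d^2 + d^3 * (-15) + d^5 + d^4 * 2
d) 48 + 44 * d - 20 * d^2 + d^3 * (-15) + d^5 + d^4 * 2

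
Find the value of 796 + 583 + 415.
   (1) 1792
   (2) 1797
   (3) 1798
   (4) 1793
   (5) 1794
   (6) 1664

First: 796 + 583 = 1379
Then: 1379 + 415 = 1794
5) 1794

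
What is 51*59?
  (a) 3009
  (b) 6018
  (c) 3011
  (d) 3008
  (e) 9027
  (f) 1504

51 * 59 = 3009
a) 3009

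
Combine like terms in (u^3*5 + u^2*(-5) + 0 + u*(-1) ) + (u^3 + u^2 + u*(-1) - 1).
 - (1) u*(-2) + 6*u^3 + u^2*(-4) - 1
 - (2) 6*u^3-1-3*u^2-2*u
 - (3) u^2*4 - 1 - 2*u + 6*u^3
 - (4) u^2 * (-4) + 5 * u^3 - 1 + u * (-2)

Adding the polynomials and combining like terms:
(u^3*5 + u^2*(-5) + 0 + u*(-1)) + (u^3 + u^2 + u*(-1) - 1)
= u*(-2) + 6*u^3 + u^2*(-4) - 1
1) u*(-2) + 6*u^3 + u^2*(-4) - 1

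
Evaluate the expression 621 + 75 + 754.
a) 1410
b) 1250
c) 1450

First: 621 + 75 = 696
Then: 696 + 754 = 1450
c) 1450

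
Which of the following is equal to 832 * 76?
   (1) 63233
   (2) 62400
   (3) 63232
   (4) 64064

832 * 76 = 63232
3) 63232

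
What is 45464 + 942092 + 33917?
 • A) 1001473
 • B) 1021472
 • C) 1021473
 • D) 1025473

First: 45464 + 942092 = 987556
Then: 987556 + 33917 = 1021473
C) 1021473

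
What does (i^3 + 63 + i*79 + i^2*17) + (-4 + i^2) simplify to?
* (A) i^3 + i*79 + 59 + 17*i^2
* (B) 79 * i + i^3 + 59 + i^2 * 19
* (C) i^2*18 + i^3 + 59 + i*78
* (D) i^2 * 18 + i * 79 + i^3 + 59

Adding the polynomials and combining like terms:
(i^3 + 63 + i*79 + i^2*17) + (-4 + i^2)
= i^2 * 18 + i * 79 + i^3 + 59
D) i^2 * 18 + i * 79 + i^3 + 59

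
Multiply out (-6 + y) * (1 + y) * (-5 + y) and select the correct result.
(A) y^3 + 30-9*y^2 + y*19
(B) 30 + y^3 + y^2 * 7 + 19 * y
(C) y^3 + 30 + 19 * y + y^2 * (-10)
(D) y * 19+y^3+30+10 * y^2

Expanding (-6 + y) * (1 + y) * (-5 + y):
= y^3 + 30 + 19 * y + y^2 * (-10)
C) y^3 + 30 + 19 * y + y^2 * (-10)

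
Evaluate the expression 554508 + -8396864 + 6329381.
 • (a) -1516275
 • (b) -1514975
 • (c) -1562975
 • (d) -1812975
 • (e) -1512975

First: 554508 + -8396864 = -7842356
Then: -7842356 + 6329381 = -1512975
e) -1512975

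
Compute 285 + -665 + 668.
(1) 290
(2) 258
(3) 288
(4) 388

First: 285 + -665 = -380
Then: -380 + 668 = 288
3) 288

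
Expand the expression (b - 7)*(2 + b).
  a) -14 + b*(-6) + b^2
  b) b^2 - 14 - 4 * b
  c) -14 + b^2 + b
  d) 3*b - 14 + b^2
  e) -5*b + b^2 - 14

Expanding (b - 7)*(2 + b):
= -5*b + b^2 - 14
e) -5*b + b^2 - 14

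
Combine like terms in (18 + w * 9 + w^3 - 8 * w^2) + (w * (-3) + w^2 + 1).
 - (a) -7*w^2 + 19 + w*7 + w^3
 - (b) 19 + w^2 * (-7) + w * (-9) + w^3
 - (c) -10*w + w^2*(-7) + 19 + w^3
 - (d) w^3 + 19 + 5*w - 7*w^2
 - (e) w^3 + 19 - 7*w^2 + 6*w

Adding the polynomials and combining like terms:
(18 + w*9 + w^3 - 8*w^2) + (w*(-3) + w^2 + 1)
= w^3 + 19 - 7*w^2 + 6*w
e) w^3 + 19 - 7*w^2 + 6*w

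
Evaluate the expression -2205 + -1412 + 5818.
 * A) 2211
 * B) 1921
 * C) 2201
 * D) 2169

First: -2205 + -1412 = -3617
Then: -3617 + 5818 = 2201
C) 2201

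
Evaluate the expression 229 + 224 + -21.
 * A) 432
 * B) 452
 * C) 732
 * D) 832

First: 229 + 224 = 453
Then: 453 + -21 = 432
A) 432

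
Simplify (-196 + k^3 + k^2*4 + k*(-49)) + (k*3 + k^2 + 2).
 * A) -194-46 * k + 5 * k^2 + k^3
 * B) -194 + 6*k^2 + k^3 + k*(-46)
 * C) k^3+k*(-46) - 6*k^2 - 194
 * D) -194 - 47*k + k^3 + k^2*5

Adding the polynomials and combining like terms:
(-196 + k^3 + k^2*4 + k*(-49)) + (k*3 + k^2 + 2)
= -194-46 * k + 5 * k^2 + k^3
A) -194-46 * k + 5 * k^2 + k^3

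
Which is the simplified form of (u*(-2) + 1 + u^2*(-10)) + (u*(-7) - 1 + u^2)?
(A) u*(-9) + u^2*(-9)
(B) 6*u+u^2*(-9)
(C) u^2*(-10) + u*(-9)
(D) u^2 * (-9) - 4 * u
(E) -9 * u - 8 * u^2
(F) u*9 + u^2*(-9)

Adding the polynomials and combining like terms:
(u*(-2) + 1 + u^2*(-10)) + (u*(-7) - 1 + u^2)
= u*(-9) + u^2*(-9)
A) u*(-9) + u^2*(-9)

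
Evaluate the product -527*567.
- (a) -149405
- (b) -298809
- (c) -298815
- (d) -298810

-527 * 567 = -298809
b) -298809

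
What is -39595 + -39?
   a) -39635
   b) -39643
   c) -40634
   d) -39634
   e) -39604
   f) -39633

-39595 + -39 = -39634
d) -39634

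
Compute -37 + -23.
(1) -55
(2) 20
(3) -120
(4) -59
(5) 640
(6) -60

-37 + -23 = -60
6) -60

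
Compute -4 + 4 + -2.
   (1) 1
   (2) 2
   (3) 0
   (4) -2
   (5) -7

First: -4 + 4 = 0
Then: 0 + -2 = -2
4) -2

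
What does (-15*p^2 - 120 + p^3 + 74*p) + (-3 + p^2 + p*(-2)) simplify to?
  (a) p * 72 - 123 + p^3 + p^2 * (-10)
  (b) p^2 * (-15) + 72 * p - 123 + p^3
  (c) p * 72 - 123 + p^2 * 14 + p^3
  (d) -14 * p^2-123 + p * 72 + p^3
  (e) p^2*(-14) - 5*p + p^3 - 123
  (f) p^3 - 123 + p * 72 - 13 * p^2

Adding the polynomials and combining like terms:
(-15*p^2 - 120 + p^3 + 74*p) + (-3 + p^2 + p*(-2))
= -14 * p^2-123 + p * 72 + p^3
d) -14 * p^2-123 + p * 72 + p^3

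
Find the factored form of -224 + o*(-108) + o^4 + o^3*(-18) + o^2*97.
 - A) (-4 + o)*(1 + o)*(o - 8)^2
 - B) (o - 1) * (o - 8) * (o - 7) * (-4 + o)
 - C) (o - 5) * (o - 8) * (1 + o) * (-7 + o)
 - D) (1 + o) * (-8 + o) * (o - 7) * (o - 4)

We need to factor -224 + o*(-108) + o^4 + o^3*(-18) + o^2*97.
The factored form is (1 + o) * (-8 + o) * (o - 7) * (o - 4).
D) (1 + o) * (-8 + o) * (o - 7) * (o - 4)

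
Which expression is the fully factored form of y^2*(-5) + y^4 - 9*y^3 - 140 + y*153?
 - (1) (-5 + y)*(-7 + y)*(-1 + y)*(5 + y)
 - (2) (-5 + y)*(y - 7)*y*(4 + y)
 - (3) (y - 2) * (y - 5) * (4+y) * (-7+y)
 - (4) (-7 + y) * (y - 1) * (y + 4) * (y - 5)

We need to factor y^2*(-5) + y^4 - 9*y^3 - 140 + y*153.
The factored form is (-7 + y) * (y - 1) * (y + 4) * (y - 5).
4) (-7 + y) * (y - 1) * (y + 4) * (y - 5)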